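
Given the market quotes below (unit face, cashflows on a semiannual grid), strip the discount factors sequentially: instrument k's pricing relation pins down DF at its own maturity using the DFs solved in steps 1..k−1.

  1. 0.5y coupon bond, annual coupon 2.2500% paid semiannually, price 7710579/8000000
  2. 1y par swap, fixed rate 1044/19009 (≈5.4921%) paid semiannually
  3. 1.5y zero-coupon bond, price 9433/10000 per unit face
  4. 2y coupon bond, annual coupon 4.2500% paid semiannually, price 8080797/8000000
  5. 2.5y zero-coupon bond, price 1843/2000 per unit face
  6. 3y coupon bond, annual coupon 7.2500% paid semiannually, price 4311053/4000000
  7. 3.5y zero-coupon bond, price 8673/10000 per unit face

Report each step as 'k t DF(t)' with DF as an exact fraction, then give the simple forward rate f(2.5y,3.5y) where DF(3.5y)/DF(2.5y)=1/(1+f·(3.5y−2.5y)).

step 1 [0.5y] bond c/2=9/800: DF=(7710579/8000000 − 9/800·(0))/(1+9/800) = 9531/10000 ≈ 0.953100
step 2 [1y] swap r/2=522/19009: DF=(1 − 522/19009·(0.953100))/(1+522/19009) = 4739/5000 ≈ 0.947800
step 3 [1.5y] zero: DF = P = 9433/10000 ≈ 0.943300
step 4 [2y] bond c/2=17/800: DF=(8080797/8000000 − 17/800·(0.953100+0.947800+0.943300))/(1+17/800) = 9299/10000 ≈ 0.929900
step 5 [2.5y] zero: DF = P = 1843/2000 ≈ 0.921500
step 6 [3y] bond c/2=29/800: DF=(4311053/4000000 − 29/800·(0.953100+0.947800+0.943300+0.929900+0.921500))/(1+29/800) = 4379/5000 ≈ 0.875800
step 7 [3.5y] zero: DF = P = 8673/10000 ≈ 0.867300

1 1/2 9531/10000
2 1 4739/5000
3 3/2 9433/10000
4 2 9299/10000
5 5/2 1843/2000
6 3 4379/5000
7 7/2 8673/10000
f(2.5y,3.5y) = ((1843/2000)/(8673/10000) − 1)/(1) = 542/8673 ≈ 6.2493%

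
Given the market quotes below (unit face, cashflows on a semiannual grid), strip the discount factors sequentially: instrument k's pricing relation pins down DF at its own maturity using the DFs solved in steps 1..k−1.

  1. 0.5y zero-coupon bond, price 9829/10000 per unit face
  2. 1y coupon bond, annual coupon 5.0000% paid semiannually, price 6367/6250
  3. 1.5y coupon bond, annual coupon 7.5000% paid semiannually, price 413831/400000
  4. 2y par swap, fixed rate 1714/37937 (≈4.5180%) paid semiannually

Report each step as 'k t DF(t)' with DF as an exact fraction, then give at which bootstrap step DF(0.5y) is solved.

1 1/2 9829/10000
2 1 9699/10000
3 3/2 4633/5000
4 2 9143/10000
DF(0.5y) is solved at step 1

step 1 [0.5y] zero: DF = P = 9829/10000 ≈ 0.982900
step 2 [1y] bond c/2=1/40: DF=(6367/6250 − 1/40·(0.982900))/(1+1/40) = 9699/10000 ≈ 0.969900
step 3 [1.5y] bond c/2=3/80: DF=(413831/400000 − 3/80·(0.982900+0.969900))/(1+3/80) = 4633/5000 ≈ 0.926600
step 4 [2y] swap r/2=857/37937: DF=(1 − 857/37937·(0.982900+0.969900+0.926600))/(1+857/37937) = 9143/10000 ≈ 0.914300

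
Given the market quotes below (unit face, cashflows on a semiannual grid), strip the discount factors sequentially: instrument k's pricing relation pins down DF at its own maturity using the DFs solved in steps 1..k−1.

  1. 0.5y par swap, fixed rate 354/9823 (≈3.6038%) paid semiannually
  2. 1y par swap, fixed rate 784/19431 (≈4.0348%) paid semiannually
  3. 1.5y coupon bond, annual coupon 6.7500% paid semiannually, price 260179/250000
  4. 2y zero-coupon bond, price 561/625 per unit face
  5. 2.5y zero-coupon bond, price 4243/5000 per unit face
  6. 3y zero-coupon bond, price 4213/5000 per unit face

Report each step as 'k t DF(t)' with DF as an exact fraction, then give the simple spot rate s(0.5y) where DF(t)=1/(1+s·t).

1 1/2 9823/10000
2 1 1201/1250
3 3/2 9433/10000
4 2 561/625
5 5/2 4243/5000
6 3 4213/5000
s(0.5y) = (1/(9823/10000) − 1)/(1/2) = 354/9823 ≈ 3.6038%

step 1 [0.5y] swap r/2=177/9823: DF=(1 − 177/9823·(0))/(1+177/9823) = 9823/10000 ≈ 0.982300
step 2 [1y] swap r/2=392/19431: DF=(1 − 392/19431·(0.982300))/(1+392/19431) = 1201/1250 ≈ 0.960800
step 3 [1.5y] bond c/2=27/800: DF=(260179/250000 − 27/800·(0.982300+0.960800))/(1+27/800) = 9433/10000 ≈ 0.943300
step 4 [2y] zero: DF = P = 561/625 ≈ 0.897600
step 5 [2.5y] zero: DF = P = 4243/5000 ≈ 0.848600
step 6 [3y] zero: DF = P = 4213/5000 ≈ 0.842600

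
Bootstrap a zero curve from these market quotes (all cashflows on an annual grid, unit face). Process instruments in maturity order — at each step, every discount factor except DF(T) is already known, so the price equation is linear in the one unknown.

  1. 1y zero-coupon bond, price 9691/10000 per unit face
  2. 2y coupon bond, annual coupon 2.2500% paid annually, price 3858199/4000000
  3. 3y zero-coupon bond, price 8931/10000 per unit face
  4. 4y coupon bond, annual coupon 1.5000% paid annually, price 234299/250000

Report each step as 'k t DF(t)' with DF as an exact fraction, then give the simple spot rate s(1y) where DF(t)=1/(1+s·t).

1 1 9691/10000
2 2 461/500
3 3 8931/10000
4 4 4411/5000
s(1y) = (1/(9691/10000) − 1)/(1) = 309/9691 ≈ 3.1885%

step 1 [1y] zero: DF = P = 9691/10000 ≈ 0.969100
step 2 [2y] bond c/1=9/400: DF=(3858199/4000000 − 9/400·(0.969100))/(1+9/400) = 461/500 ≈ 0.922000
step 3 [3y] zero: DF = P = 8931/10000 ≈ 0.893100
step 4 [4y] bond c/1=3/200: DF=(234299/250000 − 3/200·(0.969100+0.922000+0.893100))/(1+3/200) = 4411/5000 ≈ 0.882200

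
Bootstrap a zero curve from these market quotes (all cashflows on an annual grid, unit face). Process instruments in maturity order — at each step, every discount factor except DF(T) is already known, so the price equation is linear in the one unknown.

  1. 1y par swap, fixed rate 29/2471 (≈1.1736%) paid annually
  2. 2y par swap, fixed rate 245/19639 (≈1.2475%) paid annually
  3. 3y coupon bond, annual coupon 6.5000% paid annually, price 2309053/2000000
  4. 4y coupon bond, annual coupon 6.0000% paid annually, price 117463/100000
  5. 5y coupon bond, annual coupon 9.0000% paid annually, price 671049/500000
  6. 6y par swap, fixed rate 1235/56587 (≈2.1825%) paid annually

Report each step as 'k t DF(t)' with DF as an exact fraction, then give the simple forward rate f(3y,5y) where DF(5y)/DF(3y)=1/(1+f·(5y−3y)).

1 1 2471/2500
2 2 1951/2000
3 3 4821/5000
4 4 589/625
5 5 9117/10000
6 6 1753/2000
f(3y,5y) = ((4821/5000)/(9117/10000) − 1)/(2) = 175/6078 ≈ 2.8792%

step 1 [1y] swap r/1=29/2471: DF=(1 − 29/2471·(0))/(1+29/2471) = 2471/2500 ≈ 0.988400
step 2 [2y] swap r/1=245/19639: DF=(1 − 245/19639·(0.988400))/(1+245/19639) = 1951/2000 ≈ 0.975500
step 3 [3y] bond c/1=13/200: DF=(2309053/2000000 − 13/200·(0.988400+0.975500))/(1+13/200) = 4821/5000 ≈ 0.964200
step 4 [4y] bond c/1=3/50: DF=(117463/100000 − 3/50·(0.988400+0.975500+0.964200))/(1+3/50) = 589/625 ≈ 0.942400
step 5 [5y] bond c/1=9/100: DF=(671049/500000 − 9/100·(0.988400+0.975500+0.964200+0.942400))/(1+9/100) = 9117/10000 ≈ 0.911700
step 6 [6y] swap r/1=1235/56587: DF=(1 − 1235/56587·(0.988400+0.975500+0.964200+0.942400+0.911700))/(1+1235/56587) = 1753/2000 ≈ 0.876500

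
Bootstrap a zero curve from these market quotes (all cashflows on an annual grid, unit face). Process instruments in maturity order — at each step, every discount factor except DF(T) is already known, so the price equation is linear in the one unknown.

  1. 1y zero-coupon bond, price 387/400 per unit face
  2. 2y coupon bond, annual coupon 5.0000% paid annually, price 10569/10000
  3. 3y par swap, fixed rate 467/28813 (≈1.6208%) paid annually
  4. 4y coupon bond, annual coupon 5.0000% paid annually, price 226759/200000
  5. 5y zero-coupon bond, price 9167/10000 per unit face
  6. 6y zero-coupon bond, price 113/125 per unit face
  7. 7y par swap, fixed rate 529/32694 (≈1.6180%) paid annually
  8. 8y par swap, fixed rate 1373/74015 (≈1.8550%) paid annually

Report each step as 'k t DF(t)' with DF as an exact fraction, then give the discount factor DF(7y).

1 1 387/400
2 2 1921/2000
3 3 9533/10000
4 4 4713/5000
5 5 9167/10000
6 6 113/125
7 7 4471/5000
8 8 8627/10000
DF(7y) = 4471/5000 ≈ 0.894200

step 1 [1y] zero: DF = P = 387/400 ≈ 0.967500
step 2 [2y] bond c/1=1/20: DF=(10569/10000 − 1/20·(0.967500))/(1+1/20) = 1921/2000 ≈ 0.960500
step 3 [3y] swap r/1=467/28813: DF=(1 − 467/28813·(0.967500+0.960500))/(1+467/28813) = 9533/10000 ≈ 0.953300
step 4 [4y] bond c/1=1/20: DF=(226759/200000 − 1/20·(0.967500+0.960500+0.953300))/(1+1/20) = 4713/5000 ≈ 0.942600
step 5 [5y] zero: DF = P = 9167/10000 ≈ 0.916700
step 6 [6y] zero: DF = P = 113/125 ≈ 0.904000
step 7 [7y] swap r/1=529/32694: DF=(1 − 529/32694·(0.967500+0.960500+0.953300+0.942600+0.916700+0.904000))/(1+529/32694) = 4471/5000 ≈ 0.894200
step 8 [8y] swap r/1=1373/74015: DF=(1 − 1373/74015·(0.967500+0.960500+0.953300+0.942600+0.916700+0.904000+0.894200))/(1+1373/74015) = 8627/10000 ≈ 0.862700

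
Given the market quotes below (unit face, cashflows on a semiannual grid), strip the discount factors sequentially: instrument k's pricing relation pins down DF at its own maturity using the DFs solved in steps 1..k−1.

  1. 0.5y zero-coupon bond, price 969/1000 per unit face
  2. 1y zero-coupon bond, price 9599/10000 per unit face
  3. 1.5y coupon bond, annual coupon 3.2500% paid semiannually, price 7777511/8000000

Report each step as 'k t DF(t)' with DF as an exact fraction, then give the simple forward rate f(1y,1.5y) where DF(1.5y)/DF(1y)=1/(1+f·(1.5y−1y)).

step 1 [0.5y] zero: DF = P = 969/1000 ≈ 0.969000
step 2 [1y] zero: DF = P = 9599/10000 ≈ 0.959900
step 3 [1.5y] bond c/2=13/800: DF=(7777511/8000000 − 13/800·(0.969000+0.959900))/(1+13/800) = 4629/5000 ≈ 0.925800

1 1/2 969/1000
2 1 9599/10000
3 3/2 4629/5000
f(1y,1.5y) = ((9599/10000)/(4629/5000) − 1)/(1/2) = 341/4629 ≈ 7.3666%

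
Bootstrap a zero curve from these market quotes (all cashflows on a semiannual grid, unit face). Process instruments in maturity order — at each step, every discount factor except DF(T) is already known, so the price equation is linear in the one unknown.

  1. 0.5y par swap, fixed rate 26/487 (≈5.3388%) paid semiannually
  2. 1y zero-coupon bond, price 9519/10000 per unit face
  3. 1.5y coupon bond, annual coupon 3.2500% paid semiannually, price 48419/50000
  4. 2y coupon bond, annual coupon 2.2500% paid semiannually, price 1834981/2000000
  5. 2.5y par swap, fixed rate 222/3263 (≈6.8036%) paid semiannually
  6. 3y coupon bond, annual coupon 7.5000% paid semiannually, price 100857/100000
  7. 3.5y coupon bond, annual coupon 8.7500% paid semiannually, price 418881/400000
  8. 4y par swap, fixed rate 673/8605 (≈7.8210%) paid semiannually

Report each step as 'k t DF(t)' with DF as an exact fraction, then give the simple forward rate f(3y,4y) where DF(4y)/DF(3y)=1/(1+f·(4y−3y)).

step 1 [0.5y] swap r/2=13/487: DF=(1 − 13/487·(0))/(1+13/487) = 487/500 ≈ 0.974000
step 2 [1y] zero: DF = P = 9519/10000 ≈ 0.951900
step 3 [1.5y] bond c/2=13/800: DF=(48419/50000 − 13/800·(0.974000+0.951900))/(1+13/800) = 9221/10000 ≈ 0.922100
step 4 [2y] bond c/2=9/800: DF=(1834981/2000000 − 9/800·(0.974000+0.951900+0.922100))/(1+9/800) = 2189/2500 ≈ 0.875600
step 5 [2.5y] swap r/2=111/3263: DF=(1 − 111/3263·(0.974000+0.951900+0.922100+0.875600))/(1+111/3263) = 4223/5000 ≈ 0.844600
step 6 [3y] bond c/2=3/80: DF=(100857/100000 − 3/80·(0.974000+0.951900+0.922100+0.875600+0.844600))/(1+3/80) = 807/1000 ≈ 0.807000
step 7 [3.5y] bond c/2=7/160: DF=(418881/400000 − 7/160·(0.974000+0.951900+0.922100+0.875600+0.844600+0.807000))/(1+7/160) = 389/500 ≈ 0.778000
step 8 [4y] swap r/2=673/17210: DF=(1 − 673/17210·(0.974000+0.951900+0.922100+0.875600+0.844600+0.807000+0.778000))/(1+673/17210) = 1827/2500 ≈ 0.730800

1 1/2 487/500
2 1 9519/10000
3 3/2 9221/10000
4 2 2189/2500
5 5/2 4223/5000
6 3 807/1000
7 7/2 389/500
8 4 1827/2500
f(3y,4y) = ((807/1000)/(1827/2500) − 1)/(1) = 127/1218 ≈ 10.4269%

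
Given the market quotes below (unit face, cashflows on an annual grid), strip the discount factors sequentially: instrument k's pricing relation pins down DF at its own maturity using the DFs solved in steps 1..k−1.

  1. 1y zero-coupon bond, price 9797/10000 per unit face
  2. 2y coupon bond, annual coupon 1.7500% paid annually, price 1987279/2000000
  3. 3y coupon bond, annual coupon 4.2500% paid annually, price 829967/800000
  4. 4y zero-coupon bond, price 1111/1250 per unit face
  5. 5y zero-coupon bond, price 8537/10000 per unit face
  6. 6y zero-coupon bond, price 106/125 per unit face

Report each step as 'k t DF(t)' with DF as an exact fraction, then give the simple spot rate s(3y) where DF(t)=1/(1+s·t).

1 1 9797/10000
2 2 9597/10000
3 3 9161/10000
4 4 1111/1250
5 5 8537/10000
6 6 106/125
s(3y) = (1/(9161/10000) − 1)/(3) = 839/27483 ≈ 3.0528%

step 1 [1y] zero: DF = P = 9797/10000 ≈ 0.979700
step 2 [2y] bond c/1=7/400: DF=(1987279/2000000 − 7/400·(0.979700))/(1+7/400) = 9597/10000 ≈ 0.959700
step 3 [3y] bond c/1=17/400: DF=(829967/800000 − 17/400·(0.979700+0.959700))/(1+17/400) = 9161/10000 ≈ 0.916100
step 4 [4y] zero: DF = P = 1111/1250 ≈ 0.888800
step 5 [5y] zero: DF = P = 8537/10000 ≈ 0.853700
step 6 [6y] zero: DF = P = 106/125 ≈ 0.848000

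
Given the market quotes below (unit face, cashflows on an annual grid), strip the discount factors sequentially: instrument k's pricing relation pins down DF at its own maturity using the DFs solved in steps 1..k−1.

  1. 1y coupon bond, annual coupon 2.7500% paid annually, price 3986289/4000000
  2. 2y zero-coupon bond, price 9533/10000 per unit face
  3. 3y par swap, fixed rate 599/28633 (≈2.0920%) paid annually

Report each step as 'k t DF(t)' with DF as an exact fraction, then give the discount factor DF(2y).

step 1 [1y] bond c/1=11/400: DF=(3986289/4000000 − 11/400·(0))/(1+11/400) = 9699/10000 ≈ 0.969900
step 2 [2y] zero: DF = P = 9533/10000 ≈ 0.953300
step 3 [3y] swap r/1=599/28633: DF=(1 − 599/28633·(0.969900+0.953300))/(1+599/28633) = 9401/10000 ≈ 0.940100

1 1 9699/10000
2 2 9533/10000
3 3 9401/10000
DF(2y) = 9533/10000 ≈ 0.953300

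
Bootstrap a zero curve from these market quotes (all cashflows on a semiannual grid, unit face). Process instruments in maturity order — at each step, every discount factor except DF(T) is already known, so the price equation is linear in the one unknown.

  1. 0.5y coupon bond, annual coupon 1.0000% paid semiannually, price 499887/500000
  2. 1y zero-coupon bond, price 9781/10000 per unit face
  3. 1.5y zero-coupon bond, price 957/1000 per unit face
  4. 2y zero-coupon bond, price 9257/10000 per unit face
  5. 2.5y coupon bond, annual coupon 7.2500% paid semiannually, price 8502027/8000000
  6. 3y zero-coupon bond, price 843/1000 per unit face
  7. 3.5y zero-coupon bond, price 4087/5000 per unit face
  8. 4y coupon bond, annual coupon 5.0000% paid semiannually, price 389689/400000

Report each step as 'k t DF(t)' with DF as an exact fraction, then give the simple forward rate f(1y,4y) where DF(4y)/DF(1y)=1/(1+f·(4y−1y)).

1 1/2 2487/2500
2 1 9781/10000
3 3/2 957/1000
4 2 9257/10000
5 5/2 8907/10000
6 3 843/1000
7 7/2 4087/5000
8 4 3971/5000
f(1y,4y) = ((9781/10000)/(3971/5000) − 1)/(3) = 613/7942 ≈ 7.7185%

step 1 [0.5y] bond c/2=1/200: DF=(499887/500000 − 1/200·(0))/(1+1/200) = 2487/2500 ≈ 0.994800
step 2 [1y] zero: DF = P = 9781/10000 ≈ 0.978100
step 3 [1.5y] zero: DF = P = 957/1000 ≈ 0.957000
step 4 [2y] zero: DF = P = 9257/10000 ≈ 0.925700
step 5 [2.5y] bond c/2=29/800: DF=(8502027/8000000 − 29/800·(0.994800+0.978100+0.957000+0.925700))/(1+29/800) = 8907/10000 ≈ 0.890700
step 6 [3y] zero: DF = P = 843/1000 ≈ 0.843000
step 7 [3.5y] zero: DF = P = 4087/5000 ≈ 0.817400
step 8 [4y] bond c/2=1/40: DF=(389689/400000 − 1/40·(0.994800+0.978100+0.957000+0.925700+0.890700+0.843000+0.817400))/(1+1/40) = 3971/5000 ≈ 0.794200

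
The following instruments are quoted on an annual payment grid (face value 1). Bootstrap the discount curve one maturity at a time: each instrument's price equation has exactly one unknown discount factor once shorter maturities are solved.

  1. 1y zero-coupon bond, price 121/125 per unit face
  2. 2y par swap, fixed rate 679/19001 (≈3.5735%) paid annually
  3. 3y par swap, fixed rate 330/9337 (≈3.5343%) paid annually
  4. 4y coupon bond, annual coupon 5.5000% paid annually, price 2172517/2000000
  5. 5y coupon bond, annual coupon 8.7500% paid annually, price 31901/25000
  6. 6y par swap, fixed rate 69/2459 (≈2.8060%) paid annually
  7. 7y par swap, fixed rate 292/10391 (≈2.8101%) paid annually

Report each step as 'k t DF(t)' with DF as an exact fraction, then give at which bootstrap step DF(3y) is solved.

1 1 121/125
2 2 9321/10000
3 3 901/1000
4 4 2209/2500
5 5 8769/10000
6 6 4241/5000
7 7 1031/1250
DF(3y) is solved at step 3

step 1 [1y] zero: DF = P = 121/125 ≈ 0.968000
step 2 [2y] swap r/1=679/19001: DF=(1 − 679/19001·(0.968000))/(1+679/19001) = 9321/10000 ≈ 0.932100
step 3 [3y] swap r/1=330/9337: DF=(1 − 330/9337·(0.968000+0.932100))/(1+330/9337) = 901/1000 ≈ 0.901000
step 4 [4y] bond c/1=11/200: DF=(2172517/2000000 − 11/200·(0.968000+0.932100+0.901000))/(1+11/200) = 2209/2500 ≈ 0.883600
step 5 [5y] bond c/1=7/80: DF=(31901/25000 − 7/80·(0.968000+0.932100+0.901000+0.883600))/(1+7/80) = 8769/10000 ≈ 0.876900
step 6 [6y] swap r/1=69/2459: DF=(1 − 69/2459·(0.968000+0.932100+0.901000+0.883600+0.876900))/(1+69/2459) = 4241/5000 ≈ 0.848200
step 7 [7y] swap r/1=292/10391: DF=(1 − 292/10391·(0.968000+0.932100+0.901000+0.883600+0.876900+0.848200))/(1+292/10391) = 1031/1250 ≈ 0.824800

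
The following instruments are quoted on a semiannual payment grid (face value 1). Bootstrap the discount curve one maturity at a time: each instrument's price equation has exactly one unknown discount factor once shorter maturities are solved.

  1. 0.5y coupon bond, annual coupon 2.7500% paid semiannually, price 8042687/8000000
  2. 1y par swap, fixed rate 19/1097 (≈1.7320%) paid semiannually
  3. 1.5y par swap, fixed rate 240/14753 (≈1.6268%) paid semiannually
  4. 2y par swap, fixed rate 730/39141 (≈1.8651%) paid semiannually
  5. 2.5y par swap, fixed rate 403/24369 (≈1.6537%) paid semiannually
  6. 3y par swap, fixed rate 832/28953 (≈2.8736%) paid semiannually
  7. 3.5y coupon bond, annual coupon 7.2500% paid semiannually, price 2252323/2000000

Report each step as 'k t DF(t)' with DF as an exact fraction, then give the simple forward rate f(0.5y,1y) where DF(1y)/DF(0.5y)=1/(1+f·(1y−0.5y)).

step 1 [0.5y] bond c/2=11/800: DF=(8042687/8000000 − 11/800·(0))/(1+11/800) = 9917/10000 ≈ 0.991700
step 2 [1y] swap r/2=19/2194: DF=(1 − 19/2194·(0.991700))/(1+19/2194) = 9829/10000 ≈ 0.982900
step 3 [1.5y] swap r/2=120/14753: DF=(1 − 120/14753·(0.991700+0.982900))/(1+120/14753) = 122/125 ≈ 0.976000
step 4 [2y] swap r/2=365/39141: DF=(1 − 365/39141·(0.991700+0.982900+0.976000))/(1+365/39141) = 1927/2000 ≈ 0.963500
step 5 [2.5y] swap r/2=403/48738: DF=(1 − 403/48738·(0.991700+0.982900+0.976000+0.963500))/(1+403/48738) = 9597/10000 ≈ 0.959700
step 6 [3y] swap r/2=416/28953: DF=(1 − 416/28953·(0.991700+0.982900+0.976000+0.963500+0.959700))/(1+416/28953) = 573/625 ≈ 0.916800
step 7 [3.5y] bond c/2=29/800: DF=(2252323/2000000 − 29/800·(0.991700+0.982900+0.976000+0.963500+0.959700+0.916800))/(1+29/800) = 4421/5000 ≈ 0.884200

1 1/2 9917/10000
2 1 9829/10000
3 3/2 122/125
4 2 1927/2000
5 5/2 9597/10000
6 3 573/625
7 7/2 4421/5000
f(0.5y,1y) = ((9917/10000)/(9829/10000) − 1)/(1/2) = 176/9829 ≈ 1.7906%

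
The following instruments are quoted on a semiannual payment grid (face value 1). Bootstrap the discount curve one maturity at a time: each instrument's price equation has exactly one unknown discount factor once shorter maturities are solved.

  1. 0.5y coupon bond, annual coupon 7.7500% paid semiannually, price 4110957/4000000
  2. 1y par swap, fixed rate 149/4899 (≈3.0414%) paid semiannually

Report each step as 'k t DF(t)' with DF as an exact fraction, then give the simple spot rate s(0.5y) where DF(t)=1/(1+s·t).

step 1 [0.5y] bond c/2=31/800: DF=(4110957/4000000 − 31/800·(0))/(1+31/800) = 4947/5000 ≈ 0.989400
step 2 [1y] swap r/2=149/9798: DF=(1 − 149/9798·(0.989400))/(1+149/9798) = 4851/5000 ≈ 0.970200

1 1/2 4947/5000
2 1 4851/5000
s(0.5y) = (1/(4947/5000) − 1)/(1/2) = 106/4947 ≈ 2.1427%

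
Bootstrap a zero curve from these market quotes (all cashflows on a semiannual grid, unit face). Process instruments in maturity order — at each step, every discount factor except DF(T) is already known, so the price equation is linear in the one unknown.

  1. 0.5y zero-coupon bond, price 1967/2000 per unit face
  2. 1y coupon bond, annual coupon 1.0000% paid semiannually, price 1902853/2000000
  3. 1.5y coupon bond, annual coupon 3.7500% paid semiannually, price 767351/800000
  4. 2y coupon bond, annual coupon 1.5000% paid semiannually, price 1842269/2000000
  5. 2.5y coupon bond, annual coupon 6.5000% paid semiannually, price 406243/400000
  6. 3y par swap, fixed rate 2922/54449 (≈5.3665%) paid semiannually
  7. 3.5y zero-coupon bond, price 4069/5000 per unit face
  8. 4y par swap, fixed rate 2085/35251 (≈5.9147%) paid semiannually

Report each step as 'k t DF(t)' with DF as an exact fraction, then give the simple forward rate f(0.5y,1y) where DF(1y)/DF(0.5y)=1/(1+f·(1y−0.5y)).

step 1 [0.5y] zero: DF = P = 1967/2000 ≈ 0.983500
step 2 [1y] bond c/2=1/200: DF=(1902853/2000000 − 1/200·(0.983500))/(1+1/200) = 4709/5000 ≈ 0.941800
step 3 [1.5y] bond c/2=3/160: DF=(767351/800000 − 3/160·(0.983500+0.941800))/(1+3/160) = 9061/10000 ≈ 0.906100
step 4 [2y] bond c/2=3/400: DF=(1842269/2000000 − 3/400·(0.983500+0.941800+0.906100))/(1+3/400) = 2233/2500 ≈ 0.893200
step 5 [2.5y] bond c/2=13/400: DF=(406243/400000 − 13/400·(0.983500+0.941800+0.906100+0.893200))/(1+13/400) = 1083/1250 ≈ 0.866400
step 6 [3y] swap r/2=1461/54449: DF=(1 − 1461/54449·(0.983500+0.941800+0.906100+0.893200+0.866400))/(1+1461/54449) = 8539/10000 ≈ 0.853900
step 7 [3.5y] zero: DF = P = 4069/5000 ≈ 0.813800
step 8 [4y] swap r/2=2085/70502: DF=(1 − 2085/70502·(0.983500+0.941800+0.906100+0.893200+0.866400+0.853900+0.813800))/(1+2085/70502) = 1583/2000 ≈ 0.791500

1 1/2 1967/2000
2 1 4709/5000
3 3/2 9061/10000
4 2 2233/2500
5 5/2 1083/1250
6 3 8539/10000
7 7/2 4069/5000
8 4 1583/2000
f(0.5y,1y) = ((1967/2000)/(4709/5000) − 1)/(1/2) = 417/4709 ≈ 8.8554%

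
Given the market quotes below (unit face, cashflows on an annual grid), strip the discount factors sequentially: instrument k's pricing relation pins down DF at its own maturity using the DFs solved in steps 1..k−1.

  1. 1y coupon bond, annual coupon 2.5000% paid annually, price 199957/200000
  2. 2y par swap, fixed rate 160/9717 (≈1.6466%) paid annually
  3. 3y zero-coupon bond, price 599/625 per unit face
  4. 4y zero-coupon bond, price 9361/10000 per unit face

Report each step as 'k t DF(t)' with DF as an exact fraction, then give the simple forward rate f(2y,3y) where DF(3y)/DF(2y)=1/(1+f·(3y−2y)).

1 1 4877/5000
2 2 121/125
3 3 599/625
4 4 9361/10000
f(2y,3y) = ((121/125)/(599/625) − 1)/(1) = 6/599 ≈ 1.0017%

step 1 [1y] bond c/1=1/40: DF=(199957/200000 − 1/40·(0))/(1+1/40) = 4877/5000 ≈ 0.975400
step 2 [2y] swap r/1=160/9717: DF=(1 − 160/9717·(0.975400))/(1+160/9717) = 121/125 ≈ 0.968000
step 3 [3y] zero: DF = P = 599/625 ≈ 0.958400
step 4 [4y] zero: DF = P = 9361/10000 ≈ 0.936100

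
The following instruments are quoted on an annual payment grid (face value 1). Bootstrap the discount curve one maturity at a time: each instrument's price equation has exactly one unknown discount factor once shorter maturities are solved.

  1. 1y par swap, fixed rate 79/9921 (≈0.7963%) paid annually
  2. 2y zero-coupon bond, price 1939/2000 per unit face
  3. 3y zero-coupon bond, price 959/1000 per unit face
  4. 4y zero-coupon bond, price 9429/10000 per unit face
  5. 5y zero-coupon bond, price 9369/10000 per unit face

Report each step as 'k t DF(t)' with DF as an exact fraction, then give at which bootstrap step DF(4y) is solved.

1 1 9921/10000
2 2 1939/2000
3 3 959/1000
4 4 9429/10000
5 5 9369/10000
DF(4y) is solved at step 4

step 1 [1y] swap r/1=79/9921: DF=(1 − 79/9921·(0))/(1+79/9921) = 9921/10000 ≈ 0.992100
step 2 [2y] zero: DF = P = 1939/2000 ≈ 0.969500
step 3 [3y] zero: DF = P = 959/1000 ≈ 0.959000
step 4 [4y] zero: DF = P = 9429/10000 ≈ 0.942900
step 5 [5y] zero: DF = P = 9369/10000 ≈ 0.936900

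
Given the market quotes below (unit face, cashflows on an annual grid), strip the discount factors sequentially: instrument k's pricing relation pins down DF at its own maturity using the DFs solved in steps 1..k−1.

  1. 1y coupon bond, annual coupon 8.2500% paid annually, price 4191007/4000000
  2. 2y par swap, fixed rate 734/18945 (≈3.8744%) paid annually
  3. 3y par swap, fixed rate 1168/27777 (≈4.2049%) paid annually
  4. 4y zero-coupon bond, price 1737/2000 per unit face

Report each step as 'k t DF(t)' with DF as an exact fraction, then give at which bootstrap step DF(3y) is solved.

step 1 [1y] bond c/1=33/400: DF=(4191007/4000000 − 33/400·(0))/(1+33/400) = 9679/10000 ≈ 0.967900
step 2 [2y] swap r/1=734/18945: DF=(1 − 734/18945·(0.967900))/(1+734/18945) = 4633/5000 ≈ 0.926600
step 3 [3y] swap r/1=1168/27777: DF=(1 − 1168/27777·(0.967900+0.926600))/(1+1168/27777) = 552/625 ≈ 0.883200
step 4 [4y] zero: DF = P = 1737/2000 ≈ 0.868500

1 1 9679/10000
2 2 4633/5000
3 3 552/625
4 4 1737/2000
DF(3y) is solved at step 3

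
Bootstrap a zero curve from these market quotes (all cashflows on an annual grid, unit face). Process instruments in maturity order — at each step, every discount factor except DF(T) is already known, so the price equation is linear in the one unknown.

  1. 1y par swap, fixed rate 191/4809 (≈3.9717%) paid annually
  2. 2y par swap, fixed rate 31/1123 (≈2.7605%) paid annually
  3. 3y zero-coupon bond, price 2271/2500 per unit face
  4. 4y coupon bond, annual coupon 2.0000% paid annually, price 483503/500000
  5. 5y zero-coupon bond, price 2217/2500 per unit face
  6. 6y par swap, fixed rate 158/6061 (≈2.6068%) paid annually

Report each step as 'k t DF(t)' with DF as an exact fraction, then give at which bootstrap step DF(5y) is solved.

step 1 [1y] swap r/1=191/4809: DF=(1 − 191/4809·(0))/(1+191/4809) = 4809/5000 ≈ 0.961800
step 2 [2y] swap r/1=31/1123: DF=(1 − 31/1123·(0.961800))/(1+31/1123) = 9473/10000 ≈ 0.947300
step 3 [3y] zero: DF = P = 2271/2500 ≈ 0.908400
step 4 [4y] bond c/1=1/50: DF=(483503/500000 − 1/50·(0.961800+0.947300+0.908400))/(1+1/50) = 558/625 ≈ 0.892800
step 5 [5y] zero: DF = P = 2217/2500 ≈ 0.886800
step 6 [6y] swap r/1=158/6061: DF=(1 − 158/6061·(0.961800+0.947300+0.908400+0.892800+0.886800))/(1+158/6061) = 4289/5000 ≈ 0.857800

1 1 4809/5000
2 2 9473/10000
3 3 2271/2500
4 4 558/625
5 5 2217/2500
6 6 4289/5000
DF(5y) is solved at step 5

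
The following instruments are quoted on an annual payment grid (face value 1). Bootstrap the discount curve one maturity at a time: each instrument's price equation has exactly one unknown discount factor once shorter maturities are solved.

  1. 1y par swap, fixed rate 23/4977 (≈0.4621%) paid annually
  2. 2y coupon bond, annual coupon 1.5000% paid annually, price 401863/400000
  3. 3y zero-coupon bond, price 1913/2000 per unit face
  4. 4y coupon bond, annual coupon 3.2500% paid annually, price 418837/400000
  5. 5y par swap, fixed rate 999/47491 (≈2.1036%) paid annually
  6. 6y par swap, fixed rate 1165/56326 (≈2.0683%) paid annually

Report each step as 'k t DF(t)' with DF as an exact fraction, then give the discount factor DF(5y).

step 1 [1y] swap r/1=23/4977: DF=(1 − 23/4977·(0))/(1+23/4977) = 4977/5000 ≈ 0.995400
step 2 [2y] bond c/1=3/200: DF=(401863/400000 − 3/200·(0.995400))/(1+3/200) = 9751/10000 ≈ 0.975100
step 3 [3y] zero: DF = P = 1913/2000 ≈ 0.956500
step 4 [4y] bond c/1=13/400: DF=(418837/400000 − 13/400·(0.995400+0.975100+0.956500))/(1+13/400) = 461/500 ≈ 0.922000
step 5 [5y] swap r/1=999/47491: DF=(1 − 999/47491·(0.995400+0.975100+0.956500+0.922000))/(1+999/47491) = 9001/10000 ≈ 0.900100
step 6 [6y] swap r/1=1165/56326: DF=(1 − 1165/56326·(0.995400+0.975100+0.956500+0.922000+0.900100))/(1+1165/56326) = 1767/2000 ≈ 0.883500

1 1 4977/5000
2 2 9751/10000
3 3 1913/2000
4 4 461/500
5 5 9001/10000
6 6 1767/2000
DF(5y) = 9001/10000 ≈ 0.900100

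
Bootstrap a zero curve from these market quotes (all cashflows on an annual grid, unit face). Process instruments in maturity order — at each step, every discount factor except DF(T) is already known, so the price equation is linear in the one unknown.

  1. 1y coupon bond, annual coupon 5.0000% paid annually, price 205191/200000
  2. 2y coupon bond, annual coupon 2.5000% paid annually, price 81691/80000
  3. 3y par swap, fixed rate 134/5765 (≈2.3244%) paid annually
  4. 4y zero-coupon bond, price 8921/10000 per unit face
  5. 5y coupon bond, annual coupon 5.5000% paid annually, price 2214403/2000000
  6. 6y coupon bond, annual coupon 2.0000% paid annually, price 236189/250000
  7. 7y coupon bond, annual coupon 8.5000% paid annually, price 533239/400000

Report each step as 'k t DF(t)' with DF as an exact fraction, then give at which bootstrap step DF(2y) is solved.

step 1 [1y] bond c/1=1/20: DF=(205191/200000 − 1/20·(0))/(1+1/20) = 9771/10000 ≈ 0.977100
step 2 [2y] bond c/1=1/40: DF=(81691/80000 − 1/40·(0.977100))/(1+1/40) = 2431/2500 ≈ 0.972400
step 3 [3y] swap r/1=134/5765: DF=(1 − 134/5765·(0.977100+0.972400))/(1+134/5765) = 933/1000 ≈ 0.933000
step 4 [4y] zero: DF = P = 8921/10000 ≈ 0.892100
step 5 [5y] bond c/1=11/200: DF=(2214403/2000000 − 11/200·(0.977100+0.972400+0.933000+0.892100))/(1+11/200) = 8527/10000 ≈ 0.852700
step 6 [6y] bond c/1=1/50: DF=(236189/250000 − 1/50·(0.977100+0.972400+0.933000+0.892100+0.852700))/(1+1/50) = 1671/2000 ≈ 0.835500
step 7 [7y] bond c/1=17/200: DF=(533239/400000 − 17/200·(0.977100+0.972400+0.933000+0.892100+0.852700+0.835500))/(1+17/200) = 8007/10000 ≈ 0.800700

1 1 9771/10000
2 2 2431/2500
3 3 933/1000
4 4 8921/10000
5 5 8527/10000
6 6 1671/2000
7 7 8007/10000
DF(2y) is solved at step 2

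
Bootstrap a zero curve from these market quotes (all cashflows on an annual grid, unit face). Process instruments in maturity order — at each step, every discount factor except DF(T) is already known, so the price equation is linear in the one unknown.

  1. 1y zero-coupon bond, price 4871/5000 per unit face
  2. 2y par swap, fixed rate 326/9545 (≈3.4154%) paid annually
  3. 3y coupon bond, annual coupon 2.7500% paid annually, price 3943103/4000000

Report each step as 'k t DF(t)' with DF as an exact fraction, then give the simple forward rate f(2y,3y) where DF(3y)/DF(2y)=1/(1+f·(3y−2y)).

step 1 [1y] zero: DF = P = 4871/5000 ≈ 0.974200
step 2 [2y] swap r/1=326/9545: DF=(1 − 326/9545·(0.974200))/(1+326/9545) = 2337/2500 ≈ 0.934800
step 3 [3y] bond c/1=11/400: DF=(3943103/4000000 − 11/400·(0.974200+0.934800))/(1+11/400) = 9083/10000 ≈ 0.908300

1 1 4871/5000
2 2 2337/2500
3 3 9083/10000
f(2y,3y) = ((2337/2500)/(9083/10000) − 1)/(1) = 265/9083 ≈ 2.9175%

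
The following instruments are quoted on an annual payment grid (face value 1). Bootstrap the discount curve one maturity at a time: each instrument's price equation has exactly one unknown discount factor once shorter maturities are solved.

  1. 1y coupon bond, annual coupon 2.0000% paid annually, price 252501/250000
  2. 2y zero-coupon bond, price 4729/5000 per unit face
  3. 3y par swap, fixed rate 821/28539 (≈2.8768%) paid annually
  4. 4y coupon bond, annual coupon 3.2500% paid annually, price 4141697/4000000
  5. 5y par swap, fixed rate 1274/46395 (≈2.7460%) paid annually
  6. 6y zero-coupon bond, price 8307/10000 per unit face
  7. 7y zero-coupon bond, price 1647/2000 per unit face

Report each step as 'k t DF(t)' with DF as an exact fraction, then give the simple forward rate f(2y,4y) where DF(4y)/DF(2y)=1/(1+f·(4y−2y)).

step 1 [1y] bond c/1=1/50: DF=(252501/250000 − 1/50·(0))/(1+1/50) = 4951/5000 ≈ 0.990200
step 2 [2y] zero: DF = P = 4729/5000 ≈ 0.945800
step 3 [3y] swap r/1=821/28539: DF=(1 − 821/28539·(0.990200+0.945800))/(1+821/28539) = 9179/10000 ≈ 0.917900
step 4 [4y] bond c/1=13/400: DF=(4141697/4000000 − 13/400·(0.990200+0.945800+0.917900))/(1+13/400) = 913/1000 ≈ 0.913000
step 5 [5y] swap r/1=1274/46395: DF=(1 − 1274/46395·(0.990200+0.945800+0.917900+0.913000))/(1+1274/46395) = 4363/5000 ≈ 0.872600
step 6 [6y] zero: DF = P = 8307/10000 ≈ 0.830700
step 7 [7y] zero: DF = P = 1647/2000 ≈ 0.823500

1 1 4951/5000
2 2 4729/5000
3 3 9179/10000
4 4 913/1000
5 5 4363/5000
6 6 8307/10000
7 7 1647/2000
f(2y,4y) = ((4729/5000)/(913/1000) − 1)/(2) = 82/4565 ≈ 1.7963%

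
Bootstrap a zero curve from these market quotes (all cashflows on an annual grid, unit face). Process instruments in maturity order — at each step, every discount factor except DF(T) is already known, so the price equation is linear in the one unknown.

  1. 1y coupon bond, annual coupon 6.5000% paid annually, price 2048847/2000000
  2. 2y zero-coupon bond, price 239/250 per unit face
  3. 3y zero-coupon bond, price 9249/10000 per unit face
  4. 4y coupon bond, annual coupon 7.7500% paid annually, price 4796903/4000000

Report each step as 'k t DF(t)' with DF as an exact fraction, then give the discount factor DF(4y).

1 1 9619/10000
2 2 239/250
3 3 9249/10000
4 4 1817/2000
DF(4y) = 1817/2000 ≈ 0.908500

step 1 [1y] bond c/1=13/200: DF=(2048847/2000000 − 13/200·(0))/(1+13/200) = 9619/10000 ≈ 0.961900
step 2 [2y] zero: DF = P = 239/250 ≈ 0.956000
step 3 [3y] zero: DF = P = 9249/10000 ≈ 0.924900
step 4 [4y] bond c/1=31/400: DF=(4796903/4000000 − 31/400·(0.961900+0.956000+0.924900))/(1+31/400) = 1817/2000 ≈ 0.908500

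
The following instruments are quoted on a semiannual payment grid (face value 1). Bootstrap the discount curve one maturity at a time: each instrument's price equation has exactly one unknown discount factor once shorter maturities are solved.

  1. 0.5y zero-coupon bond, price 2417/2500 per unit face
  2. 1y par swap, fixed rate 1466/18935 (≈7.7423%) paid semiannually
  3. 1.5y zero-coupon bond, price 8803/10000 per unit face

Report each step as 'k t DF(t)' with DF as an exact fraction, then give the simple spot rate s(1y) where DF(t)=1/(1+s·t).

step 1 [0.5y] zero: DF = P = 2417/2500 ≈ 0.966800
step 2 [1y] swap r/2=733/18935: DF=(1 − 733/18935·(0.966800))/(1+733/18935) = 9267/10000 ≈ 0.926700
step 3 [1.5y] zero: DF = P = 8803/10000 ≈ 0.880300

1 1/2 2417/2500
2 1 9267/10000
3 3/2 8803/10000
s(1y) = (1/(9267/10000) − 1)/(1) = 733/9267 ≈ 7.9098%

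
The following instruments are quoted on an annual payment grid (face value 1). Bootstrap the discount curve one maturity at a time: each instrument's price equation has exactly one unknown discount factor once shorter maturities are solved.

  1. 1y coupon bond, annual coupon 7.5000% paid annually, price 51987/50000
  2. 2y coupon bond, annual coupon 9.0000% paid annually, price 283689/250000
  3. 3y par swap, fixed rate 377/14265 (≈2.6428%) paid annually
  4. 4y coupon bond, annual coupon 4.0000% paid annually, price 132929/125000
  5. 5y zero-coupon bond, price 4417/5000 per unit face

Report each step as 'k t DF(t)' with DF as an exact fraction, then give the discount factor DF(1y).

step 1 [1y] bond c/1=3/40: DF=(51987/50000 − 3/40·(0))/(1+3/40) = 1209/1250 ≈ 0.967200
step 2 [2y] bond c/1=9/100: DF=(283689/250000 − 9/100·(0.967200))/(1+9/100) = 2403/2500 ≈ 0.961200
step 3 [3y] swap r/1=377/14265: DF=(1 − 377/14265·(0.967200+0.961200))/(1+377/14265) = 4623/5000 ≈ 0.924600
step 4 [4y] bond c/1=1/25: DF=(132929/125000 − 1/25·(0.967200+0.961200+0.924600))/(1+1/25) = 1141/1250 ≈ 0.912800
step 5 [5y] zero: DF = P = 4417/5000 ≈ 0.883400

1 1 1209/1250
2 2 2403/2500
3 3 4623/5000
4 4 1141/1250
5 5 4417/5000
DF(1y) = 1209/1250 ≈ 0.967200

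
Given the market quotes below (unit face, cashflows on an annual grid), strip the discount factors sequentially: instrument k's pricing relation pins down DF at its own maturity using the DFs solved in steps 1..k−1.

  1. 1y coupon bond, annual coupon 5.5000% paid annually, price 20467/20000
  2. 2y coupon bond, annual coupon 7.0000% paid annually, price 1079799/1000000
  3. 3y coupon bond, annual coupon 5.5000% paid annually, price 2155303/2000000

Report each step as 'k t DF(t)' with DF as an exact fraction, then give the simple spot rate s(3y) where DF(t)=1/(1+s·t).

1 1 97/100
2 2 9457/10000
3 3 576/625
s(3y) = (1/(576/625) − 1)/(3) = 49/1728 ≈ 2.8356%

step 1 [1y] bond c/1=11/200: DF=(20467/20000 − 11/200·(0))/(1+11/200) = 97/100 ≈ 0.970000
step 2 [2y] bond c/1=7/100: DF=(1079799/1000000 − 7/100·(0.970000))/(1+7/100) = 9457/10000 ≈ 0.945700
step 3 [3y] bond c/1=11/200: DF=(2155303/2000000 − 11/200·(0.970000+0.945700))/(1+11/200) = 576/625 ≈ 0.921600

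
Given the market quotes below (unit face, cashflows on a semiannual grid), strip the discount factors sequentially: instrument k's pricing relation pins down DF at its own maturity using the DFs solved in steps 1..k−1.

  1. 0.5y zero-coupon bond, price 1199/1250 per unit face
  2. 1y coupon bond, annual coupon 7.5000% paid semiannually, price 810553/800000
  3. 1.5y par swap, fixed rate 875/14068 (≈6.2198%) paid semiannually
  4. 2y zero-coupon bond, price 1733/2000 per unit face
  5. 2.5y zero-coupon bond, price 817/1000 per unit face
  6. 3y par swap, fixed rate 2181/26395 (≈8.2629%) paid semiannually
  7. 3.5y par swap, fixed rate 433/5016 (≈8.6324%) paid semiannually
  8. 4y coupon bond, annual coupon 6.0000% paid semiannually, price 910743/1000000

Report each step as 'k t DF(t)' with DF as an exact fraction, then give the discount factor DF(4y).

step 1 [0.5y] zero: DF = P = 1199/1250 ≈ 0.959200
step 2 [1y] bond c/2=3/80: DF=(810553/800000 − 3/80·(0.959200))/(1+3/80) = 9419/10000 ≈ 0.941900
step 3 [1.5y] swap r/2=875/28136: DF=(1 − 875/28136·(0.959200+0.941900))/(1+875/28136) = 73/80 ≈ 0.912500
step 4 [2y] zero: DF = P = 1733/2000 ≈ 0.866500
step 5 [2.5y] zero: DF = P = 817/1000 ≈ 0.817000
step 6 [3y] swap r/2=2181/52790: DF=(1 − 2181/52790·(0.959200+0.941900+0.912500+0.866500+0.817000))/(1+2181/52790) = 7819/10000 ≈ 0.781900
step 7 [3.5y] swap r/2=433/10032: DF=(1 − 433/10032·(0.959200+0.941900+0.912500+0.866500+0.817000+0.781900))/(1+433/10032) = 3701/5000 ≈ 0.740200
step 8 [4y] bond c/2=3/100: DF=(910743/1000000 − 3/100·(0.959200+0.941900+0.912500+0.866500+0.817000+0.781900+0.740200))/(1+3/100) = 7089/10000 ≈ 0.708900

1 1/2 1199/1250
2 1 9419/10000
3 3/2 73/80
4 2 1733/2000
5 5/2 817/1000
6 3 7819/10000
7 7/2 3701/5000
8 4 7089/10000
DF(4y) = 7089/10000 ≈ 0.708900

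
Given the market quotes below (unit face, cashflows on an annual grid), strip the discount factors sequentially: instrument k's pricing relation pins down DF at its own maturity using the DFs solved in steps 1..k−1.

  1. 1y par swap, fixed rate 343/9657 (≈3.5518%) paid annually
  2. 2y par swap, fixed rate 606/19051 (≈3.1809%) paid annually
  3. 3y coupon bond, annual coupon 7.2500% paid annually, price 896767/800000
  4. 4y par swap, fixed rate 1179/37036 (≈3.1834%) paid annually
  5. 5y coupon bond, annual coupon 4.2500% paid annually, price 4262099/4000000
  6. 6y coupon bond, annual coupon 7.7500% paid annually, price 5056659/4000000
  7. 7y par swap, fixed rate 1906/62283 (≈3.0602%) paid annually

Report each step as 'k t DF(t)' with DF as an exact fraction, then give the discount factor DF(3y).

1 1 9657/10000
2 2 4697/5000
3 3 2291/2500
4 4 8821/10000
5 5 8711/10000
6 6 4221/5000
7 7 4047/5000
DF(3y) = 2291/2500 ≈ 0.916400

step 1 [1y] swap r/1=343/9657: DF=(1 − 343/9657·(0))/(1+343/9657) = 9657/10000 ≈ 0.965700
step 2 [2y] swap r/1=606/19051: DF=(1 − 606/19051·(0.965700))/(1+606/19051) = 4697/5000 ≈ 0.939400
step 3 [3y] bond c/1=29/400: DF=(896767/800000 − 29/400·(0.965700+0.939400))/(1+29/400) = 2291/2500 ≈ 0.916400
step 4 [4y] swap r/1=1179/37036: DF=(1 − 1179/37036·(0.965700+0.939400+0.916400))/(1+1179/37036) = 8821/10000 ≈ 0.882100
step 5 [5y] bond c/1=17/400: DF=(4262099/4000000 − 17/400·(0.965700+0.939400+0.916400+0.882100))/(1+17/400) = 8711/10000 ≈ 0.871100
step 6 [6y] bond c/1=31/400: DF=(5056659/4000000 − 31/400·(0.965700+0.939400+0.916400+0.882100+0.871100))/(1+31/400) = 4221/5000 ≈ 0.844200
step 7 [7y] swap r/1=1906/62283: DF=(1 − 1906/62283·(0.965700+0.939400+0.916400+0.882100+0.871100+0.844200))/(1+1906/62283) = 4047/5000 ≈ 0.809400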